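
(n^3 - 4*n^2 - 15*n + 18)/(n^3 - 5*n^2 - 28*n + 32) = (n^2 - 3*n - 18)/(n^2 - 4*n - 32)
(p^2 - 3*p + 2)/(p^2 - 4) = (p - 1)/(p + 2)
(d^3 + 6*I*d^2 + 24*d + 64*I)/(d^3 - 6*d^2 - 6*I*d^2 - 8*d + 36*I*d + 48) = (d^2 + 10*I*d - 16)/(d^2 - 2*d*(3 + I) + 12*I)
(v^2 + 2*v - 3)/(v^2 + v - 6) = (v - 1)/(v - 2)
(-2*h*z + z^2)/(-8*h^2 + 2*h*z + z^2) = z/(4*h + z)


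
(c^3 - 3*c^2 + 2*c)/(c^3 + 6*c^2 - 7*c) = (c - 2)/(c + 7)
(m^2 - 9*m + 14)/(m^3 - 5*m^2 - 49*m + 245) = (m - 2)/(m^2 + 2*m - 35)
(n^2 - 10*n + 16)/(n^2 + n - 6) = (n - 8)/(n + 3)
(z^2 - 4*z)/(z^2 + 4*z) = (z - 4)/(z + 4)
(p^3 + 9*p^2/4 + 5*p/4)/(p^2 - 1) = p*(4*p + 5)/(4*(p - 1))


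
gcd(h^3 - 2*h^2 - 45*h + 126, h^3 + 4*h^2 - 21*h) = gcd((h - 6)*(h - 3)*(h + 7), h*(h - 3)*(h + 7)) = h^2 + 4*h - 21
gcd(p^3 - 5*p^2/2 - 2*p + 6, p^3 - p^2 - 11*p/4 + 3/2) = p^2 - p/2 - 3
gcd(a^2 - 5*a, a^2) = a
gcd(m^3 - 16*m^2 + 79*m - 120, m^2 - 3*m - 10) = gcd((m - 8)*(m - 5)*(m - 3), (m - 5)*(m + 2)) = m - 5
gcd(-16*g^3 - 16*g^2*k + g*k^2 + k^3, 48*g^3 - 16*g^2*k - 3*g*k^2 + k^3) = 16*g^2 - k^2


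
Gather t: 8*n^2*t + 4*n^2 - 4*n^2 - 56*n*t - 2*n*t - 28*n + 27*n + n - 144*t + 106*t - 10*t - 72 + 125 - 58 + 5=t*(8*n^2 - 58*n - 48)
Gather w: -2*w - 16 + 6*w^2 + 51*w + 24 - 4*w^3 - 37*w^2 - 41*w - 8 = -4*w^3 - 31*w^2 + 8*w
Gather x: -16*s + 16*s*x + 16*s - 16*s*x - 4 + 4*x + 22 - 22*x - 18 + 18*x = 0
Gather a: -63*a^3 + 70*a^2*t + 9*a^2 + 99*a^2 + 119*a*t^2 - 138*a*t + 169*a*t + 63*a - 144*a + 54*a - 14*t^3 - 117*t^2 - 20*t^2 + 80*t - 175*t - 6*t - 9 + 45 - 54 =-63*a^3 + a^2*(70*t + 108) + a*(119*t^2 + 31*t - 27) - 14*t^3 - 137*t^2 - 101*t - 18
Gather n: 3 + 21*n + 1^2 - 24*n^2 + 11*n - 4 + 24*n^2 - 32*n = 0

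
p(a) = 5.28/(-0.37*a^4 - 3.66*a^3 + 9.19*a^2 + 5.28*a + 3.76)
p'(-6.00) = 0.00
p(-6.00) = 0.01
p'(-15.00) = -0.00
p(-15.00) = -0.00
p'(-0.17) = -0.98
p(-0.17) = 1.68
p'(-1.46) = 0.33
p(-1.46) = 0.21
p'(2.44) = 7.54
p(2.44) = 1.04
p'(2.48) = 16.40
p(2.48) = 1.49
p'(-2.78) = 0.04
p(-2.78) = 0.05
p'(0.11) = -1.91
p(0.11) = 1.19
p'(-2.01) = 0.12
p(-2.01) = 0.10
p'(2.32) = 1.91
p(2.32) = 0.58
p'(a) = 5.28*(1.48*a^3 + 10.98*a^2 - 18.38*a - 5.28)/(-0.37*a^4 - 3.66*a^3 + 9.19*a^2 + 5.28*a + 3.76)^2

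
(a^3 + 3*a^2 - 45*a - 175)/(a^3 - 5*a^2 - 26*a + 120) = (a^2 - 2*a - 35)/(a^2 - 10*a + 24)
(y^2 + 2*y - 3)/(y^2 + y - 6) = (y - 1)/(y - 2)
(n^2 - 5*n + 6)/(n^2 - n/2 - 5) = 2*(-n^2 + 5*n - 6)/(-2*n^2 + n + 10)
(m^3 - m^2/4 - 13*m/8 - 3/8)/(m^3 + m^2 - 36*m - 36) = (8*m^2 - 10*m - 3)/(8*(m^2 - 36))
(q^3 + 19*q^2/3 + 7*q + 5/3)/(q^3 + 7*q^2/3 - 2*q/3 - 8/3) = (3*q^3 + 19*q^2 + 21*q + 5)/(3*q^3 + 7*q^2 - 2*q - 8)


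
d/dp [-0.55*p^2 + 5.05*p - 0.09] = 5.05 - 1.1*p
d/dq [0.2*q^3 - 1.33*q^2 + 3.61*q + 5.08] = 0.6*q^2 - 2.66*q + 3.61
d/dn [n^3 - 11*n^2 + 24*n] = 3*n^2 - 22*n + 24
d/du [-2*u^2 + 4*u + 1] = 4 - 4*u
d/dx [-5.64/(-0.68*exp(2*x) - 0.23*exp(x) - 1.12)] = (-7.6704*exp(x) - 1.2972)*exp(x)/(0.68*exp(2*x) + 0.23*exp(x) + 1.12)^2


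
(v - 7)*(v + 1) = v^2 - 6*v - 7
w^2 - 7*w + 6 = (w - 6)*(w - 1)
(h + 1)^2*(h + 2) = h^3 + 4*h^2 + 5*h + 2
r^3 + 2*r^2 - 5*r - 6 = (r - 2)*(r + 1)*(r + 3)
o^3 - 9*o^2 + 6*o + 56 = (o - 7)*(o - 4)*(o + 2)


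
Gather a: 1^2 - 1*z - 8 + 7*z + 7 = 6*z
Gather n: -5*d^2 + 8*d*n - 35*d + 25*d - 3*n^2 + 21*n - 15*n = -5*d^2 - 10*d - 3*n^2 + n*(8*d + 6)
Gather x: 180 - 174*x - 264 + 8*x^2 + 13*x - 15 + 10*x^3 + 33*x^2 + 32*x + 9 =10*x^3 + 41*x^2 - 129*x - 90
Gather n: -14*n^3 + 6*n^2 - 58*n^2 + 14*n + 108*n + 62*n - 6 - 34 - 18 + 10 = -14*n^3 - 52*n^2 + 184*n - 48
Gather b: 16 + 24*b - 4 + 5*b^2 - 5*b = 5*b^2 + 19*b + 12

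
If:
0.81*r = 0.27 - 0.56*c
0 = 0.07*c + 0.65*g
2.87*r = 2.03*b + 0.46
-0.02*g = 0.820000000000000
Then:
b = -371.88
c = 380.71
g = -41.00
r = -262.88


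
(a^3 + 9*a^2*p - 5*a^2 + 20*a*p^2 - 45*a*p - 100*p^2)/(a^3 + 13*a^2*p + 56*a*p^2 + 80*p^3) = (a - 5)/(a + 4*p)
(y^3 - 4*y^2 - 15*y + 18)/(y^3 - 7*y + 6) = (y - 6)/(y - 2)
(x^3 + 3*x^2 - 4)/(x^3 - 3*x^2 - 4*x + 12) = (x^2 + x - 2)/(x^2 - 5*x + 6)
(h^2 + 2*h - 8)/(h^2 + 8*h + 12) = (h^2 + 2*h - 8)/(h^2 + 8*h + 12)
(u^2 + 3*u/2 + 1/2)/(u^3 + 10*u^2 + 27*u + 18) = (u + 1/2)/(u^2 + 9*u + 18)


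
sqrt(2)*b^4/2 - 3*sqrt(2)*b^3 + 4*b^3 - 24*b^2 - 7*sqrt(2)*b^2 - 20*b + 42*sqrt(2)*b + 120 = (b - 6)*(b - 2*sqrt(2))*(b + 5*sqrt(2))*(sqrt(2)*b/2 + 1)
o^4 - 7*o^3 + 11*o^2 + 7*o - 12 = (o - 4)*(o - 3)*(o - 1)*(o + 1)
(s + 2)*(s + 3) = s^2 + 5*s + 6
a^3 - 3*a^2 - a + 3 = (a - 3)*(a - 1)*(a + 1)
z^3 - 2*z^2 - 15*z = z*(z - 5)*(z + 3)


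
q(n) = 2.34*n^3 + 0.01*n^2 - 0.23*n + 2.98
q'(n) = 7.02*n^2 + 0.02*n - 0.23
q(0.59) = 3.33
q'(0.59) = 2.23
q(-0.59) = 2.64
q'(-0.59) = 2.20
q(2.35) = 32.86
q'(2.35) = 38.58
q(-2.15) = -19.74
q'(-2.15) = 32.18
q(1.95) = 19.92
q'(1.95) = 26.50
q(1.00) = 5.10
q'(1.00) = 6.81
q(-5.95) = -488.21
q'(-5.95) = 248.18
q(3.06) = 69.42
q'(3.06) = 65.56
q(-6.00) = -500.72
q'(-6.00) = 252.37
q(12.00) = 4045.18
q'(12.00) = 1010.89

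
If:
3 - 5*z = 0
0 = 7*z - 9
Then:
No Solution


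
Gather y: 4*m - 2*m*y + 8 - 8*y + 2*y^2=4*m + 2*y^2 + y*(-2*m - 8) + 8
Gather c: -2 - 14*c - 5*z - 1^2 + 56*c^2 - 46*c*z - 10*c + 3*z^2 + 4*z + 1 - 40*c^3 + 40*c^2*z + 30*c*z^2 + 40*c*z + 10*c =-40*c^3 + c^2*(40*z + 56) + c*(30*z^2 - 6*z - 14) + 3*z^2 - z - 2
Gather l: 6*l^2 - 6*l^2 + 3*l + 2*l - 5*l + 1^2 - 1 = 0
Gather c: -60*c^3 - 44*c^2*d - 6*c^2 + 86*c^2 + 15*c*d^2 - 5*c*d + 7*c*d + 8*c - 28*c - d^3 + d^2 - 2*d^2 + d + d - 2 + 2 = -60*c^3 + c^2*(80 - 44*d) + c*(15*d^2 + 2*d - 20) - d^3 - d^2 + 2*d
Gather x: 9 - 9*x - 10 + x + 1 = -8*x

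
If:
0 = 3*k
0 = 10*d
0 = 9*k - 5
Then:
No Solution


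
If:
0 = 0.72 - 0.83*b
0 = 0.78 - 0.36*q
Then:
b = 0.87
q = 2.17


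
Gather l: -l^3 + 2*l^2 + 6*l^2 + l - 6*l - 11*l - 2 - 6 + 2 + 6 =-l^3 + 8*l^2 - 16*l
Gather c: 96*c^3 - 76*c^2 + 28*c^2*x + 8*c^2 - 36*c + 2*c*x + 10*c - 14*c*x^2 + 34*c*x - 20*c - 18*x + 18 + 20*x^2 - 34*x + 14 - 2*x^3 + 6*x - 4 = 96*c^3 + c^2*(28*x - 68) + c*(-14*x^2 + 36*x - 46) - 2*x^3 + 20*x^2 - 46*x + 28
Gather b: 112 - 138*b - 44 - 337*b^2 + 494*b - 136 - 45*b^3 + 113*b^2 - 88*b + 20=-45*b^3 - 224*b^2 + 268*b - 48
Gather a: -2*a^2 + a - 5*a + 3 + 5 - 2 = -2*a^2 - 4*a + 6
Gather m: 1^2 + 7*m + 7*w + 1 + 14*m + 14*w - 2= 21*m + 21*w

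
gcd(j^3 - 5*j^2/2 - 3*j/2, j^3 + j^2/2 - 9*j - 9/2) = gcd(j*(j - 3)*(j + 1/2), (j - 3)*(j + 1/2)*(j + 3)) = j^2 - 5*j/2 - 3/2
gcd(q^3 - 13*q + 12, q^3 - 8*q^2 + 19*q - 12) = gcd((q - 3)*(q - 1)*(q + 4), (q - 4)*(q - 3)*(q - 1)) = q^2 - 4*q + 3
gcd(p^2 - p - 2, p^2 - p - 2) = p^2 - p - 2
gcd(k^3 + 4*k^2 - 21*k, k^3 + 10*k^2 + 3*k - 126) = k^2 + 4*k - 21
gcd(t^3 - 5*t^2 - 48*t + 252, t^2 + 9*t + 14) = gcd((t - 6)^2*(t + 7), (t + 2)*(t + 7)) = t + 7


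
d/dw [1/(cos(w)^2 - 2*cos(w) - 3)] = 2*(cos(w) - 1)*sin(w)/(sin(w)^2 + 2*cos(w) + 2)^2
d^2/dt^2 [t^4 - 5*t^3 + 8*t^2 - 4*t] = 12*t^2 - 30*t + 16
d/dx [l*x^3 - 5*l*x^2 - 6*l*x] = l*(3*x^2 - 10*x - 6)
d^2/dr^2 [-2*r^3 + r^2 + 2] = 2 - 12*r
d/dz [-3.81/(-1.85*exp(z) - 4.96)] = -7.0485*exp(z)/(1.85*exp(z) + 4.96)^2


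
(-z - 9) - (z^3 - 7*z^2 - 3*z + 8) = -z^3 + 7*z^2 + 2*z - 17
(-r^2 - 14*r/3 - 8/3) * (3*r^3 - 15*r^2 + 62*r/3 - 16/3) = -3*r^5 + r^4 + 124*r^3/3 - 460*r^2/9 - 272*r/9 + 128/9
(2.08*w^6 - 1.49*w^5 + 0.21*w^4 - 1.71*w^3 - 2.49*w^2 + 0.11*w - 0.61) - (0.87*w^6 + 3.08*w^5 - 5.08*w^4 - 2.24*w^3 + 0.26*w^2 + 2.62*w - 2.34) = 1.21*w^6 - 4.57*w^5 + 5.29*w^4 + 0.53*w^3 - 2.75*w^2 - 2.51*w + 1.73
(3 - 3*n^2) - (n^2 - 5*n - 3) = -4*n^2 + 5*n + 6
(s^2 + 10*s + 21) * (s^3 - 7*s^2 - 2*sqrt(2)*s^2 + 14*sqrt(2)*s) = s^5 - 2*sqrt(2)*s^4 + 3*s^4 - 49*s^3 - 6*sqrt(2)*s^3 - 147*s^2 + 98*sqrt(2)*s^2 + 294*sqrt(2)*s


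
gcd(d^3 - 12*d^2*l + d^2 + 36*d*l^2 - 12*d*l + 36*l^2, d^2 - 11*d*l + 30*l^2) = d - 6*l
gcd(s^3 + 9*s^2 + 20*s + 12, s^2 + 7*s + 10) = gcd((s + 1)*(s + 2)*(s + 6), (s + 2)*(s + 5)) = s + 2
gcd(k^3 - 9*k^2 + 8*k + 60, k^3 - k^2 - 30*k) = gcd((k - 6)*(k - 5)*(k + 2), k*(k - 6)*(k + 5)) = k - 6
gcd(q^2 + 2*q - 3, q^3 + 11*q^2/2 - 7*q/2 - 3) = q - 1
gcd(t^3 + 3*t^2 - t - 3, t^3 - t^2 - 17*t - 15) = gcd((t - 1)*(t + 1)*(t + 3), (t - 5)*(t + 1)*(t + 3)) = t^2 + 4*t + 3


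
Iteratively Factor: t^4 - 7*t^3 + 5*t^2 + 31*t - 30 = (t - 3)*(t^3 - 4*t^2 - 7*t + 10) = (t - 5)*(t - 3)*(t^2 + t - 2) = (t - 5)*(t - 3)*(t + 2)*(t - 1)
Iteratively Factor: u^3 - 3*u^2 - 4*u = (u + 1)*(u^2 - 4*u) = (u - 4)*(u + 1)*(u)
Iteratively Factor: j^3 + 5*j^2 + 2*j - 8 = (j + 2)*(j^2 + 3*j - 4) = (j + 2)*(j + 4)*(j - 1)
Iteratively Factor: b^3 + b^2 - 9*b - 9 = (b + 1)*(b^2 - 9) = (b - 3)*(b + 1)*(b + 3)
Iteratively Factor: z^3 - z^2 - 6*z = (z)*(z^2 - z - 6) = z*(z + 2)*(z - 3)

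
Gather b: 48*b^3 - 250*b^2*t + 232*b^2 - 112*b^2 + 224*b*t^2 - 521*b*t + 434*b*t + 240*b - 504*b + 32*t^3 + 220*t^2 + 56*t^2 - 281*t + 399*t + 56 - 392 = 48*b^3 + b^2*(120 - 250*t) + b*(224*t^2 - 87*t - 264) + 32*t^3 + 276*t^2 + 118*t - 336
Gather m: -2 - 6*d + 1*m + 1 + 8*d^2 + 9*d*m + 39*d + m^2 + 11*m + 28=8*d^2 + 33*d + m^2 + m*(9*d + 12) + 27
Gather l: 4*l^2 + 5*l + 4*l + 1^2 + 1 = 4*l^2 + 9*l + 2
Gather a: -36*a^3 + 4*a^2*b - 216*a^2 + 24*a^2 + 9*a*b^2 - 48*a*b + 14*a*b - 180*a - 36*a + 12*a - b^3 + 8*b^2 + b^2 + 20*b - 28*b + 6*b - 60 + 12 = -36*a^3 + a^2*(4*b - 192) + a*(9*b^2 - 34*b - 204) - b^3 + 9*b^2 - 2*b - 48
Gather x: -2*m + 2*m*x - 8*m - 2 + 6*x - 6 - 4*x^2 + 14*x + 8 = -10*m - 4*x^2 + x*(2*m + 20)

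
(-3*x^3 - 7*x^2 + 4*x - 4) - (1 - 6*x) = -3*x^3 - 7*x^2 + 10*x - 5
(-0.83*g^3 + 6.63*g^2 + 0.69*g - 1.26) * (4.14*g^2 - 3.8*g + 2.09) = -3.4362*g^5 + 30.6022*g^4 - 24.0721*g^3 + 6.0183*g^2 + 6.2301*g - 2.6334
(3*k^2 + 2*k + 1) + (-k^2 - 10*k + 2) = 2*k^2 - 8*k + 3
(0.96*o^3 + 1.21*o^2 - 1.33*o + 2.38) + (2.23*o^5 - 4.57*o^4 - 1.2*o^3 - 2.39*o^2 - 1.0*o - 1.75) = 2.23*o^5 - 4.57*o^4 - 0.24*o^3 - 1.18*o^2 - 2.33*o + 0.63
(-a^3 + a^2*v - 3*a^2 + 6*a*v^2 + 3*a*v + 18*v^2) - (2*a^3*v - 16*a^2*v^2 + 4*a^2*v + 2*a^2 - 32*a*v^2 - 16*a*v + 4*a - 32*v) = -2*a^3*v - a^3 + 16*a^2*v^2 - 3*a^2*v - 5*a^2 + 38*a*v^2 + 19*a*v - 4*a + 18*v^2 + 32*v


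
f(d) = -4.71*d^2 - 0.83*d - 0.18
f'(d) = -9.42*d - 0.83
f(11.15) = -594.99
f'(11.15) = -105.86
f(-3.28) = -48.13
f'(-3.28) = 30.07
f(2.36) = -28.37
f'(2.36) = -23.06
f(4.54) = -101.03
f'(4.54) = -43.60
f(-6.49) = -193.18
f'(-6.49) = 60.31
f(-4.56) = -94.33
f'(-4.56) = 42.13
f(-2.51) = -27.77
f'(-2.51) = 22.81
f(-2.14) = -19.97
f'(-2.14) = 19.33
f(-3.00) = -40.08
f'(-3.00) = 27.43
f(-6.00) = -164.76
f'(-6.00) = 55.69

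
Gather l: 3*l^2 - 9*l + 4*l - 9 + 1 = 3*l^2 - 5*l - 8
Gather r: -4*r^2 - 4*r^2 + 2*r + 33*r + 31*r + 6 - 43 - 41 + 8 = -8*r^2 + 66*r - 70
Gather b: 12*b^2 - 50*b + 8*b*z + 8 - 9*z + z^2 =12*b^2 + b*(8*z - 50) + z^2 - 9*z + 8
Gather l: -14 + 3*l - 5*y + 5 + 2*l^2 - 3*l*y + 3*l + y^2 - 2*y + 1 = 2*l^2 + l*(6 - 3*y) + y^2 - 7*y - 8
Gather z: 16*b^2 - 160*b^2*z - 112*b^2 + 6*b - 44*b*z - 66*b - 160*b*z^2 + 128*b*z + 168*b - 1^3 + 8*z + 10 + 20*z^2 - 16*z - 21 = -96*b^2 + 108*b + z^2*(20 - 160*b) + z*(-160*b^2 + 84*b - 8) - 12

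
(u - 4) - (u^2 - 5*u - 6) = -u^2 + 6*u + 2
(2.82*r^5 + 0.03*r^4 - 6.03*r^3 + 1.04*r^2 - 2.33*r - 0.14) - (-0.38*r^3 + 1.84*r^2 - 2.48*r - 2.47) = 2.82*r^5 + 0.03*r^4 - 5.65*r^3 - 0.8*r^2 + 0.15*r + 2.33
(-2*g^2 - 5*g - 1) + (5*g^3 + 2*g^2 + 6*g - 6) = 5*g^3 + g - 7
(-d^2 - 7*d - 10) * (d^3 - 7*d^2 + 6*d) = -d^5 + 33*d^3 + 28*d^2 - 60*d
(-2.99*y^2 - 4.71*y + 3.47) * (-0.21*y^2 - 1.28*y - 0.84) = 0.6279*y^4 + 4.8163*y^3 + 7.8117*y^2 - 0.4852*y - 2.9148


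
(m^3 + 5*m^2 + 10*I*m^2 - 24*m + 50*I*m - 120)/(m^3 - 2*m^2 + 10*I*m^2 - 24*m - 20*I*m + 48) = (m + 5)/(m - 2)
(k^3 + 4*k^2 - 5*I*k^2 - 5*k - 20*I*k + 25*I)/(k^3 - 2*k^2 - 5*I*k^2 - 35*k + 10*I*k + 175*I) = (k - 1)/(k - 7)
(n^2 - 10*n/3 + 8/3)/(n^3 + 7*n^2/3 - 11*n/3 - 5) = (3*n^2 - 10*n + 8)/(3*n^3 + 7*n^2 - 11*n - 15)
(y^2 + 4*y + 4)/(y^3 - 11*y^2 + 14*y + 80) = (y + 2)/(y^2 - 13*y + 40)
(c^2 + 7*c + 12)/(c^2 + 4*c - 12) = (c^2 + 7*c + 12)/(c^2 + 4*c - 12)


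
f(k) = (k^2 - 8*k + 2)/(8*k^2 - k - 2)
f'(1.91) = 0.28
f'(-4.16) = 0.06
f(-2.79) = 0.51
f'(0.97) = 2.04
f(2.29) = -0.29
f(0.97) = -1.06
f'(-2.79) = 0.15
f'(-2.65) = 0.17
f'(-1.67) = 0.53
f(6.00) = -0.04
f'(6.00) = 0.03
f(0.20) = -0.23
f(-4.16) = 0.37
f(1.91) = -0.38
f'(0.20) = 3.77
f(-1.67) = 0.83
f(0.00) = -1.00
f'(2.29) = 0.19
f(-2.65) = 0.53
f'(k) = (1 - 16*k)*(k^2 - 8*k + 2)/(8*k^2 - k - 2)^2 + (2*k - 8)/(8*k^2 - k - 2) = 9*(7*k^2 - 4*k + 2)/(64*k^4 - 16*k^3 - 31*k^2 + 4*k + 4)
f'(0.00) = 4.50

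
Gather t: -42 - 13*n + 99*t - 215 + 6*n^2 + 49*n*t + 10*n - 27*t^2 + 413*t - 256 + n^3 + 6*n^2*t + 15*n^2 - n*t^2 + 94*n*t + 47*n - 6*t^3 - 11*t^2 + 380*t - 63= n^3 + 21*n^2 + 44*n - 6*t^3 + t^2*(-n - 38) + t*(6*n^2 + 143*n + 892) - 576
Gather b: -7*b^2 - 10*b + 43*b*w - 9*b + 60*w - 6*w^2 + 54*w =-7*b^2 + b*(43*w - 19) - 6*w^2 + 114*w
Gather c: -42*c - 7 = -42*c - 7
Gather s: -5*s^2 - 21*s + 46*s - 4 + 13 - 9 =-5*s^2 + 25*s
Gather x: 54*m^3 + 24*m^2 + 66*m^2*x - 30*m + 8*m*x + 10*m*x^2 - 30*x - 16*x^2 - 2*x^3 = 54*m^3 + 24*m^2 - 30*m - 2*x^3 + x^2*(10*m - 16) + x*(66*m^2 + 8*m - 30)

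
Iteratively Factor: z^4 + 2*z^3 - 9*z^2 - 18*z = (z)*(z^3 + 2*z^2 - 9*z - 18) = z*(z - 3)*(z^2 + 5*z + 6) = z*(z - 3)*(z + 3)*(z + 2)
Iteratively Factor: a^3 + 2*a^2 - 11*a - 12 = (a + 1)*(a^2 + a - 12) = (a - 3)*(a + 1)*(a + 4)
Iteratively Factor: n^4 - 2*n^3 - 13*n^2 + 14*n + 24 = (n + 1)*(n^3 - 3*n^2 - 10*n + 24) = (n - 4)*(n + 1)*(n^2 + n - 6) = (n - 4)*(n + 1)*(n + 3)*(n - 2)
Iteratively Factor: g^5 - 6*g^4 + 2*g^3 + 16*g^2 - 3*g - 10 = (g + 1)*(g^4 - 7*g^3 + 9*g^2 + 7*g - 10) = (g - 5)*(g + 1)*(g^3 - 2*g^2 - g + 2) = (g - 5)*(g - 1)*(g + 1)*(g^2 - g - 2) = (g - 5)*(g - 1)*(g + 1)^2*(g - 2)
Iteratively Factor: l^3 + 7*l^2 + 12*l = (l)*(l^2 + 7*l + 12) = l*(l + 4)*(l + 3)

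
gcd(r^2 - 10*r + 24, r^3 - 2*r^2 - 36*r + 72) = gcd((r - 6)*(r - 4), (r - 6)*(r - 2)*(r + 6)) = r - 6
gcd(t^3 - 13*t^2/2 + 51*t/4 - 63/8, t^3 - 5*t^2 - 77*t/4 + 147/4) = t - 3/2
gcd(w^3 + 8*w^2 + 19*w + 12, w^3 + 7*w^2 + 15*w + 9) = w^2 + 4*w + 3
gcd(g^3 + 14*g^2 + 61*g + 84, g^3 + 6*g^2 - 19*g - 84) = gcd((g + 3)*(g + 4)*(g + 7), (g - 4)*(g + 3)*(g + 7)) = g^2 + 10*g + 21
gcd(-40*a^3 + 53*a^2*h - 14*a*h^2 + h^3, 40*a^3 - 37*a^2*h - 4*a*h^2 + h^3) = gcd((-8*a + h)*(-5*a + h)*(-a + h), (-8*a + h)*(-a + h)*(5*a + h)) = 8*a^2 - 9*a*h + h^2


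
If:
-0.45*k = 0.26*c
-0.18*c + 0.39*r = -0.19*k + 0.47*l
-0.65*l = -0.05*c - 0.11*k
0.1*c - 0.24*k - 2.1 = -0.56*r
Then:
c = 3.28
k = -1.89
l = -0.07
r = 2.35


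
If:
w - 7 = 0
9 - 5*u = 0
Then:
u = 9/5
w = 7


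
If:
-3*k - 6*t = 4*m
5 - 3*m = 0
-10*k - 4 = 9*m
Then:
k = -19/10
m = 5/3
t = -29/180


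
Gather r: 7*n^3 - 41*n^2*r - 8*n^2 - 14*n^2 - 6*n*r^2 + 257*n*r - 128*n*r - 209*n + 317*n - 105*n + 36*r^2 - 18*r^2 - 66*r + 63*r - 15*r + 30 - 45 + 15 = 7*n^3 - 22*n^2 + 3*n + r^2*(18 - 6*n) + r*(-41*n^2 + 129*n - 18)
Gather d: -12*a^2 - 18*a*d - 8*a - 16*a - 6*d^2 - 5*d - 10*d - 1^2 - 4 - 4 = -12*a^2 - 24*a - 6*d^2 + d*(-18*a - 15) - 9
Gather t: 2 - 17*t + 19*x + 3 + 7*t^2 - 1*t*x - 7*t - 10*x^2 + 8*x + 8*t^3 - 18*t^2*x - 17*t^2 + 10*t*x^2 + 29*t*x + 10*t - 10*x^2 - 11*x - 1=8*t^3 + t^2*(-18*x - 10) + t*(10*x^2 + 28*x - 14) - 20*x^2 + 16*x + 4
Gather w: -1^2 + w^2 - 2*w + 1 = w^2 - 2*w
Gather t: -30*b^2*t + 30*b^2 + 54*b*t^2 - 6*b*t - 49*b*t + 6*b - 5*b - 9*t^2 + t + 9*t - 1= 30*b^2 + b + t^2*(54*b - 9) + t*(-30*b^2 - 55*b + 10) - 1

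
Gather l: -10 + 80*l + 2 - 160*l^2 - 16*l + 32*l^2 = -128*l^2 + 64*l - 8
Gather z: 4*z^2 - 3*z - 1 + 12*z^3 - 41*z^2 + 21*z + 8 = 12*z^3 - 37*z^2 + 18*z + 7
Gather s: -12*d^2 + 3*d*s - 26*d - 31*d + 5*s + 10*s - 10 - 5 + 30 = -12*d^2 - 57*d + s*(3*d + 15) + 15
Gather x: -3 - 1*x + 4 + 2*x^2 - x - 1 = 2*x^2 - 2*x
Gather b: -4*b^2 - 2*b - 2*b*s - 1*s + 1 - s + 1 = -4*b^2 + b*(-2*s - 2) - 2*s + 2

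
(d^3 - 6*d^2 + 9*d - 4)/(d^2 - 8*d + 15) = (d^3 - 6*d^2 + 9*d - 4)/(d^2 - 8*d + 15)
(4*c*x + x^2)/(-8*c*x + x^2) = (4*c + x)/(-8*c + x)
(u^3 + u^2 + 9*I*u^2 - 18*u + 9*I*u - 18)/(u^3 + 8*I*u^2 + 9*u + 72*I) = (u^2 + u*(1 + 6*I) + 6*I)/(u^2 + 5*I*u + 24)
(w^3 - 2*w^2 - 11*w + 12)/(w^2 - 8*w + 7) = (w^2 - w - 12)/(w - 7)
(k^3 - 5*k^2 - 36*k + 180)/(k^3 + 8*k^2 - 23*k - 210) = (k - 6)/(k + 7)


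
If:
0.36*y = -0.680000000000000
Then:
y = -1.89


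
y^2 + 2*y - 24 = (y - 4)*(y + 6)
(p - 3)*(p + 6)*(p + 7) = p^3 + 10*p^2 + 3*p - 126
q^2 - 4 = (q - 2)*(q + 2)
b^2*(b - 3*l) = b^3 - 3*b^2*l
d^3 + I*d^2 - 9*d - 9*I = (d - 3)*(d + 3)*(d + I)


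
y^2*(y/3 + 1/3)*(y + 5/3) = y^4/3 + 8*y^3/9 + 5*y^2/9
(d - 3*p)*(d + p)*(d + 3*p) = d^3 + d^2*p - 9*d*p^2 - 9*p^3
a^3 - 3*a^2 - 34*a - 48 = (a - 8)*(a + 2)*(a + 3)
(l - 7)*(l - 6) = l^2 - 13*l + 42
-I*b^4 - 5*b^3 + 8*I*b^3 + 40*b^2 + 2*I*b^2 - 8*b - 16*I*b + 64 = (b - 8)*(b - 4*I)*(b - 2*I)*(-I*b + 1)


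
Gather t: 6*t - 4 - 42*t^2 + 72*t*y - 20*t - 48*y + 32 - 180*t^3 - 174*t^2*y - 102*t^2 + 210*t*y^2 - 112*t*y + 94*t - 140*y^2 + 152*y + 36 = -180*t^3 + t^2*(-174*y - 144) + t*(210*y^2 - 40*y + 80) - 140*y^2 + 104*y + 64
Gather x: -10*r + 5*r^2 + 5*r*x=5*r^2 + 5*r*x - 10*r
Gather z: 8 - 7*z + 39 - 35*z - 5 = 42 - 42*z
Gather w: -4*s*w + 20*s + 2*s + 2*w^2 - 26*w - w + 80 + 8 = 22*s + 2*w^2 + w*(-4*s - 27) + 88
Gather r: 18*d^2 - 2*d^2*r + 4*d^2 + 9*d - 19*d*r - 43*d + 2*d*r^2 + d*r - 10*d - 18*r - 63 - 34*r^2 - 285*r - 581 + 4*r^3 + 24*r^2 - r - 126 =22*d^2 - 44*d + 4*r^3 + r^2*(2*d - 10) + r*(-2*d^2 - 18*d - 304) - 770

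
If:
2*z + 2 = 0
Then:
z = -1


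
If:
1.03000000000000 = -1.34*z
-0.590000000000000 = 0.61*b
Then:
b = -0.97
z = -0.77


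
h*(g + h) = g*h + h^2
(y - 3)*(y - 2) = y^2 - 5*y + 6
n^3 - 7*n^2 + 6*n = n*(n - 6)*(n - 1)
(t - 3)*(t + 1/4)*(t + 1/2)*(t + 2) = t^4 - t^3/4 - 53*t^2/8 - 37*t/8 - 3/4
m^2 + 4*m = m*(m + 4)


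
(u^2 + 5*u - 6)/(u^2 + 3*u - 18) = (u - 1)/(u - 3)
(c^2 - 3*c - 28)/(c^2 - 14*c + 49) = (c + 4)/(c - 7)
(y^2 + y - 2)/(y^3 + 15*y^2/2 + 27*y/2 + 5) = 2*(y - 1)/(2*y^2 + 11*y + 5)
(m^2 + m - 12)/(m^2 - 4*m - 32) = (m - 3)/(m - 8)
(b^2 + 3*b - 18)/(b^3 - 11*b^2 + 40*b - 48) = (b + 6)/(b^2 - 8*b + 16)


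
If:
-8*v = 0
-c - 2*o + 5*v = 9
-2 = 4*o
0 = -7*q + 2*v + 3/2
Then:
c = -8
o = -1/2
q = 3/14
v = 0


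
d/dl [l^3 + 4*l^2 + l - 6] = 3*l^2 + 8*l + 1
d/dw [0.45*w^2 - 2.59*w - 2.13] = 0.9*w - 2.59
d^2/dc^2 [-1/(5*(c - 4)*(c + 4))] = 2*(-3*c^2 - 16)/(5*(c^6 - 48*c^4 + 768*c^2 - 4096))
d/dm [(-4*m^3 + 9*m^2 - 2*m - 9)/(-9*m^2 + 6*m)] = 2*(6*m^4 - 8*m^3 + 6*m^2 - 27*m + 9)/(3*m^2*(9*m^2 - 12*m + 4))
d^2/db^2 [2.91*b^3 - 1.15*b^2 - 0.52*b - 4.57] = 17.46*b - 2.3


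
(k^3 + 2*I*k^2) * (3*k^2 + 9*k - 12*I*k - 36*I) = 3*k^5 + 9*k^4 - 6*I*k^4 + 24*k^3 - 18*I*k^3 + 72*k^2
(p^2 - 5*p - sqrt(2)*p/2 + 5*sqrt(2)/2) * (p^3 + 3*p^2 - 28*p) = p^5 - 2*p^4 - sqrt(2)*p^4/2 - 43*p^3 + sqrt(2)*p^3 + 43*sqrt(2)*p^2/2 + 140*p^2 - 70*sqrt(2)*p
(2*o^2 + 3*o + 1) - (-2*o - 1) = 2*o^2 + 5*o + 2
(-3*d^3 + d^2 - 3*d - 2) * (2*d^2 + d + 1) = -6*d^5 - d^4 - 8*d^3 - 6*d^2 - 5*d - 2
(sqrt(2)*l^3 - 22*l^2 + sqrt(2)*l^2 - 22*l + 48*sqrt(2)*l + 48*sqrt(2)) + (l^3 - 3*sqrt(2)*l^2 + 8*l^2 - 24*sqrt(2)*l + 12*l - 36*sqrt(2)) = l^3 + sqrt(2)*l^3 - 14*l^2 - 2*sqrt(2)*l^2 - 10*l + 24*sqrt(2)*l + 12*sqrt(2)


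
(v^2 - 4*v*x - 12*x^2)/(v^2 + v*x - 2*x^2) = (-v + 6*x)/(-v + x)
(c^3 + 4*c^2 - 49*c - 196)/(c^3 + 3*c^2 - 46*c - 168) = (c + 7)/(c + 6)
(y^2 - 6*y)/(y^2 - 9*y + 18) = y/(y - 3)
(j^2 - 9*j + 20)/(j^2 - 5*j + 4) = (j - 5)/(j - 1)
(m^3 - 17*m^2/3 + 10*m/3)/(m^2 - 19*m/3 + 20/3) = m*(3*m - 2)/(3*m - 4)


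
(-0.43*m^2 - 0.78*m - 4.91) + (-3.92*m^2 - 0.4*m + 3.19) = -4.35*m^2 - 1.18*m - 1.72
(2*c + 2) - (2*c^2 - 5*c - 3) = -2*c^2 + 7*c + 5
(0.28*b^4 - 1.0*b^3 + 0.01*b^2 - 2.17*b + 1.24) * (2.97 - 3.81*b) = -1.0668*b^5 + 4.6416*b^4 - 3.0081*b^3 + 8.2974*b^2 - 11.1693*b + 3.6828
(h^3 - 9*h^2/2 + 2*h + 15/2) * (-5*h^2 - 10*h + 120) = -5*h^5 + 25*h^4/2 + 155*h^3 - 1195*h^2/2 + 165*h + 900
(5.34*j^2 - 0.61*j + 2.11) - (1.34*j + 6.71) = 5.34*j^2 - 1.95*j - 4.6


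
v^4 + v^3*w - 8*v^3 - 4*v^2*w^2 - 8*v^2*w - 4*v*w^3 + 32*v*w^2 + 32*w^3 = (v - 8)*(v - 2*w)*(v + w)*(v + 2*w)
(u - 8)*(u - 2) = u^2 - 10*u + 16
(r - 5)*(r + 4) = r^2 - r - 20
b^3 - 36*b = b*(b - 6)*(b + 6)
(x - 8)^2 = x^2 - 16*x + 64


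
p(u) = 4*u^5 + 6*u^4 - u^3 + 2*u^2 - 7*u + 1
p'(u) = 20*u^4 + 24*u^3 - 3*u^2 + 4*u - 7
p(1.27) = 22.11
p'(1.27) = 94.43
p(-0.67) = 7.56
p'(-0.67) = -14.21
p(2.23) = 353.21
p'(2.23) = 747.75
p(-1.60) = 18.79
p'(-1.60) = 11.69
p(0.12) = 0.19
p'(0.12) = -6.52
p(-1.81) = 12.84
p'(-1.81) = 48.27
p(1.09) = 9.08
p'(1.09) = 53.11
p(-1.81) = 12.84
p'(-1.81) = 48.27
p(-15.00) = -2729819.00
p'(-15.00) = 930758.00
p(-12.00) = -868811.00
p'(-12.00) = 372761.00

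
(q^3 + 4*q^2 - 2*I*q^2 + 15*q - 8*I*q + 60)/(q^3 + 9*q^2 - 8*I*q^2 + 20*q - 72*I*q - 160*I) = (q^2 - 2*I*q + 15)/(q^2 + q*(5 - 8*I) - 40*I)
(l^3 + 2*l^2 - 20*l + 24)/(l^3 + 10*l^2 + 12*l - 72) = (l - 2)/(l + 6)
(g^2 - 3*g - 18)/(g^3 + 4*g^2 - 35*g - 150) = (g + 3)/(g^2 + 10*g + 25)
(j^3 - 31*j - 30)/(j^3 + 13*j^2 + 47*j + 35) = (j - 6)/(j + 7)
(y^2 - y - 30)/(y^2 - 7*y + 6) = (y + 5)/(y - 1)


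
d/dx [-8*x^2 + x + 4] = 1 - 16*x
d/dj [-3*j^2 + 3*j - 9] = 3 - 6*j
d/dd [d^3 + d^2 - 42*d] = 3*d^2 + 2*d - 42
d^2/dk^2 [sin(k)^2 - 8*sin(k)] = 8*sin(k) + 2*cos(2*k)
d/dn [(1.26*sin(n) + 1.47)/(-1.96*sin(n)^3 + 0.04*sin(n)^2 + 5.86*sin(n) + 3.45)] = (4.9392*sin(n)^3 + 8.5932*sin(n)^2 - 0.1176*sin(n) - 4.2672)*cos(n)/(3.8416*sin(n)^6 - 0.1568*sin(n)^5 - 22.9696*sin(n)^4 - 13.0552*sin(n)^3 + 34.6156*sin(n)^2 + 40.434*sin(n) + 11.9025)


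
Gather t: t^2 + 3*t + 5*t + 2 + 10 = t^2 + 8*t + 12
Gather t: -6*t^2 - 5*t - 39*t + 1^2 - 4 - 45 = -6*t^2 - 44*t - 48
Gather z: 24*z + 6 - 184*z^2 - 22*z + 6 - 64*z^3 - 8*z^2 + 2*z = -64*z^3 - 192*z^2 + 4*z + 12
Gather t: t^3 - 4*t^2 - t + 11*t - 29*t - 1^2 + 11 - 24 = t^3 - 4*t^2 - 19*t - 14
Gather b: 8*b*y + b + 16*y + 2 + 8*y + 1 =b*(8*y + 1) + 24*y + 3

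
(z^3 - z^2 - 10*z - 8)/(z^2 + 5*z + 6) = (z^2 - 3*z - 4)/(z + 3)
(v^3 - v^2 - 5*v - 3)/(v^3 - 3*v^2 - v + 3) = (v + 1)/(v - 1)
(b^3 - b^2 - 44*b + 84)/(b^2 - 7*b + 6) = (b^2 + 5*b - 14)/(b - 1)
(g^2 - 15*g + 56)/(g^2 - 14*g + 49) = (g - 8)/(g - 7)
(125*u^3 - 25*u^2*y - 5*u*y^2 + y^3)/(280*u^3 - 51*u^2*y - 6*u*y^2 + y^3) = (-25*u^2 + y^2)/(-56*u^2 - u*y + y^2)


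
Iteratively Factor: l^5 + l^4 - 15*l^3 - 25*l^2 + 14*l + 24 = (l + 2)*(l^4 - l^3 - 13*l^2 + l + 12) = (l - 1)*(l + 2)*(l^3 - 13*l - 12) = (l - 1)*(l + 2)*(l + 3)*(l^2 - 3*l - 4) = (l - 1)*(l + 1)*(l + 2)*(l + 3)*(l - 4)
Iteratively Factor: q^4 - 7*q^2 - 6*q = (q)*(q^3 - 7*q - 6) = q*(q - 3)*(q^2 + 3*q + 2) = q*(q - 3)*(q + 1)*(q + 2)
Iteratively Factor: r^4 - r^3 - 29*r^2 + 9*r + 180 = (r - 5)*(r^3 + 4*r^2 - 9*r - 36) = (r - 5)*(r + 3)*(r^2 + r - 12) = (r - 5)*(r + 3)*(r + 4)*(r - 3)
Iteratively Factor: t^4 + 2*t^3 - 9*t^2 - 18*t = (t + 2)*(t^3 - 9*t) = (t - 3)*(t + 2)*(t^2 + 3*t) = (t - 3)*(t + 2)*(t + 3)*(t)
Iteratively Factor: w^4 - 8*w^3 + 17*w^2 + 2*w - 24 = (w - 2)*(w^3 - 6*w^2 + 5*w + 12) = (w - 3)*(w - 2)*(w^2 - 3*w - 4) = (w - 4)*(w - 3)*(w - 2)*(w + 1)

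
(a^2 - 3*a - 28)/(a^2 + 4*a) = (a - 7)/a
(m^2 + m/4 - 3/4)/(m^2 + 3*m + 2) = (m - 3/4)/(m + 2)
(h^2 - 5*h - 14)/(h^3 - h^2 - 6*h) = (h - 7)/(h*(h - 3))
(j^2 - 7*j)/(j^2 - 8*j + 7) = j/(j - 1)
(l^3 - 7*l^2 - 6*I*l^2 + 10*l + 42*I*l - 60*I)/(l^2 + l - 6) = (l^2 - l*(5 + 6*I) + 30*I)/(l + 3)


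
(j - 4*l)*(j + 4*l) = j^2 - 16*l^2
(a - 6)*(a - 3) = a^2 - 9*a + 18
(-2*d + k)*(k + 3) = -2*d*k - 6*d + k^2 + 3*k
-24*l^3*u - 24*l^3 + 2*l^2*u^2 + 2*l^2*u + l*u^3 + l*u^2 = (-4*l + u)*(6*l + u)*(l*u + l)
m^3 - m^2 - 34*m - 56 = (m - 7)*(m + 2)*(m + 4)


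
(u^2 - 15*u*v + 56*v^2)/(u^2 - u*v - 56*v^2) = (u - 7*v)/(u + 7*v)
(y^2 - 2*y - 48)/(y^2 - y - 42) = (y - 8)/(y - 7)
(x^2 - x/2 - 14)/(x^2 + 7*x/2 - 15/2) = (2*x^2 - x - 28)/(2*x^2 + 7*x - 15)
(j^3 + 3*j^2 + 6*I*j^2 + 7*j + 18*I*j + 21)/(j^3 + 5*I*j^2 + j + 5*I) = (j^2 + j*(3 + 7*I) + 21*I)/(j^2 + 6*I*j - 5)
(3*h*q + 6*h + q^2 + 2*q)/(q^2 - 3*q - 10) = (3*h + q)/(q - 5)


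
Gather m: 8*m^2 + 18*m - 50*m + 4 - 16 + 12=8*m^2 - 32*m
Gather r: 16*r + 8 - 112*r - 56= -96*r - 48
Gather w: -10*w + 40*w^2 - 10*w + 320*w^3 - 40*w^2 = 320*w^3 - 20*w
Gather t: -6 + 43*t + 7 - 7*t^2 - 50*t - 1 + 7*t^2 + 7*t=0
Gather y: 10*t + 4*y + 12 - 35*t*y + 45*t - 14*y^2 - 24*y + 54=55*t - 14*y^2 + y*(-35*t - 20) + 66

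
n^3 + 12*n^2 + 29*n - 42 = (n - 1)*(n + 6)*(n + 7)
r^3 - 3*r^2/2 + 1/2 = (r - 1)^2*(r + 1/2)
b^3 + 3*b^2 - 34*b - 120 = (b - 6)*(b + 4)*(b + 5)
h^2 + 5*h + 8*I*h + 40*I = (h + 5)*(h + 8*I)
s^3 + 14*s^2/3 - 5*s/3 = s*(s - 1/3)*(s + 5)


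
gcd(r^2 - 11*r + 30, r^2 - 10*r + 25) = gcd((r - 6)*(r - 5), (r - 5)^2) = r - 5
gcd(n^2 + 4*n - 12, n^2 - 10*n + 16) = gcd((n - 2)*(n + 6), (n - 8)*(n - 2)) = n - 2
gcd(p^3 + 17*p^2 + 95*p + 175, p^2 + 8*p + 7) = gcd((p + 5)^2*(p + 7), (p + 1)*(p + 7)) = p + 7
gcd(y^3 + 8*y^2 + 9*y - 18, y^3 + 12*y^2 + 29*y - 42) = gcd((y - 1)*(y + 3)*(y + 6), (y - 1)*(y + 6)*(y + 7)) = y^2 + 5*y - 6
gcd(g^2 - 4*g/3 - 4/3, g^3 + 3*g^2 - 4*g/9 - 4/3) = g + 2/3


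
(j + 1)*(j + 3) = j^2 + 4*j + 3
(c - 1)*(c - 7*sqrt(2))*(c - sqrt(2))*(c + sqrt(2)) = c^4 - 7*sqrt(2)*c^3 - c^3 - 2*c^2 + 7*sqrt(2)*c^2 + 2*c + 14*sqrt(2)*c - 14*sqrt(2)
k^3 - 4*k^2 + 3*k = k*(k - 3)*(k - 1)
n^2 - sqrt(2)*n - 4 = (n - 2*sqrt(2))*(n + sqrt(2))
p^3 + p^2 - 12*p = p*(p - 3)*(p + 4)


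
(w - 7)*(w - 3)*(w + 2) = w^3 - 8*w^2 + w + 42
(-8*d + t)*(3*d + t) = -24*d^2 - 5*d*t + t^2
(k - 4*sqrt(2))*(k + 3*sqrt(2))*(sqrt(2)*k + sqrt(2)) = sqrt(2)*k^3 - 2*k^2 + sqrt(2)*k^2 - 24*sqrt(2)*k - 2*k - 24*sqrt(2)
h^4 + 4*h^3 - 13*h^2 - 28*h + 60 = (h - 2)^2*(h + 3)*(h + 5)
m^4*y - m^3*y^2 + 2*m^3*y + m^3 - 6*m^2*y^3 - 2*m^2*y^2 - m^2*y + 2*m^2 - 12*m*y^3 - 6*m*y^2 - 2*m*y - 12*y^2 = (m + 2)*(m - 3*y)*(m + 2*y)*(m*y + 1)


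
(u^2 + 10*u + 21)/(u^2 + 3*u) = (u + 7)/u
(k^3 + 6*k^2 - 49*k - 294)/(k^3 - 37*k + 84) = (k^2 - k - 42)/(k^2 - 7*k + 12)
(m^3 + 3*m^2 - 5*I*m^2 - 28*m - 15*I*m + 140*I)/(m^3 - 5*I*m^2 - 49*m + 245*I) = (m - 4)/(m - 7)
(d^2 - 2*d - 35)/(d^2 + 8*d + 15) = (d - 7)/(d + 3)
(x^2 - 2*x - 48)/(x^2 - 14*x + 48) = (x + 6)/(x - 6)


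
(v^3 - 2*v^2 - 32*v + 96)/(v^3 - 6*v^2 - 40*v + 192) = (v - 4)/(v - 8)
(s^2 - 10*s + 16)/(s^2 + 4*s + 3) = (s^2 - 10*s + 16)/(s^2 + 4*s + 3)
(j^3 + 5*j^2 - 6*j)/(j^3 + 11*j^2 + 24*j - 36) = j/(j + 6)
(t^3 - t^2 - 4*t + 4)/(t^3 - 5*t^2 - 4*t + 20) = (t - 1)/(t - 5)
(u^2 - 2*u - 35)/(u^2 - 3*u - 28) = (u + 5)/(u + 4)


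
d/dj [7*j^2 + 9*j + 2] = 14*j + 9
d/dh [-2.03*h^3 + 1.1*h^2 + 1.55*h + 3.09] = -6.09*h^2 + 2.2*h + 1.55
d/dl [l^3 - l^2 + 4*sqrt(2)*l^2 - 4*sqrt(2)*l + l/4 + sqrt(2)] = 3*l^2 - 2*l + 8*sqrt(2)*l - 4*sqrt(2) + 1/4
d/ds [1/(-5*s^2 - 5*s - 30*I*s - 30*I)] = (2*s + 1 + 6*I)/(5*(s^2 + s + 6*I*s + 6*I)^2)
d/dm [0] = 0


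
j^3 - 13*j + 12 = (j - 3)*(j - 1)*(j + 4)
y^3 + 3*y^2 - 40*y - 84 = (y - 6)*(y + 2)*(y + 7)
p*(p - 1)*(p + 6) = p^3 + 5*p^2 - 6*p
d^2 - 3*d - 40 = (d - 8)*(d + 5)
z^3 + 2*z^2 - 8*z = z*(z - 2)*(z + 4)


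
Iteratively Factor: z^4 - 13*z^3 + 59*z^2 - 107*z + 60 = (z - 5)*(z^3 - 8*z^2 + 19*z - 12) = (z - 5)*(z - 3)*(z^2 - 5*z + 4) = (z - 5)*(z - 3)*(z - 1)*(z - 4)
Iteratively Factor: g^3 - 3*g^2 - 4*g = (g + 1)*(g^2 - 4*g) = g*(g + 1)*(g - 4)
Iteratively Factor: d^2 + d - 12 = (d - 3)*(d + 4)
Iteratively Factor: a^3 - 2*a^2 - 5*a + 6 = (a + 2)*(a^2 - 4*a + 3) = (a - 1)*(a + 2)*(a - 3)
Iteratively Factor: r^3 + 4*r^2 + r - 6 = (r + 2)*(r^2 + 2*r - 3) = (r + 2)*(r + 3)*(r - 1)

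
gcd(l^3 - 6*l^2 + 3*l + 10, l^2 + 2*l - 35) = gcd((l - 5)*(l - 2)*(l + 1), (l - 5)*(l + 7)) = l - 5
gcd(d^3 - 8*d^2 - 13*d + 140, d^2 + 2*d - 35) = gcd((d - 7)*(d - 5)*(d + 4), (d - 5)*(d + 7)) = d - 5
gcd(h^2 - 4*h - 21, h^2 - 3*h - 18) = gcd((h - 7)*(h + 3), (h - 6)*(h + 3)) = h + 3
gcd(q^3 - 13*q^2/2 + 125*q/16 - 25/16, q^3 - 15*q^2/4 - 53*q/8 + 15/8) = q^2 - 21*q/4 + 5/4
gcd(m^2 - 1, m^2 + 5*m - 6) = m - 1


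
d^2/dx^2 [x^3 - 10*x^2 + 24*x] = 6*x - 20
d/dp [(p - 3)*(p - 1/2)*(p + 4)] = 3*p^2 + p - 25/2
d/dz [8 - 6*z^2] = -12*z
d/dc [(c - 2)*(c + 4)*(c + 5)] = 3*c^2 + 14*c + 2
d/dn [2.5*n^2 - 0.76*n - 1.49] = 5.0*n - 0.76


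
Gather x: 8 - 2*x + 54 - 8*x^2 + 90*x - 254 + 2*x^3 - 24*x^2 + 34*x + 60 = 2*x^3 - 32*x^2 + 122*x - 132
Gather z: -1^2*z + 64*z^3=64*z^3 - z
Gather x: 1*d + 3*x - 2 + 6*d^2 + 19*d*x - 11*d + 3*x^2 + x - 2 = 6*d^2 - 10*d + 3*x^2 + x*(19*d + 4) - 4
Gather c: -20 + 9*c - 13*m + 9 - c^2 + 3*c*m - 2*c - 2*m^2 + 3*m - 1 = -c^2 + c*(3*m + 7) - 2*m^2 - 10*m - 12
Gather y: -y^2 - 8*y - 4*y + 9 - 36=-y^2 - 12*y - 27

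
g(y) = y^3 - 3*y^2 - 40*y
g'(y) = 3*y^2 - 6*y - 40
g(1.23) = -51.88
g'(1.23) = -42.84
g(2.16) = -90.32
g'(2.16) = -38.96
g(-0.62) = 23.41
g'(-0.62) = -35.13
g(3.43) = -132.14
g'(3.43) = -25.29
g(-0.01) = 0.40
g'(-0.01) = -39.94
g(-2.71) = 66.47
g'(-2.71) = -1.71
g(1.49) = -62.95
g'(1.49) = -42.28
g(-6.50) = -141.38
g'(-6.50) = 125.75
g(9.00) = 126.00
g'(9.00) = 149.00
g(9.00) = 126.00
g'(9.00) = 149.00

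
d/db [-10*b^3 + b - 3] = 1 - 30*b^2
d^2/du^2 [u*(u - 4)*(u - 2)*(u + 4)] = 12*u^2 - 12*u - 32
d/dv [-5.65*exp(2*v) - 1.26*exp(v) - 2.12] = (-11.3*exp(v) - 1.26)*exp(v)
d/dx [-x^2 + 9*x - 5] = 9 - 2*x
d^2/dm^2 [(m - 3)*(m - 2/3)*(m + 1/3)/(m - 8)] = 2*(9*m^3 - 216*m^2 + 1728*m - 1858)/(9*(m^3 - 24*m^2 + 192*m - 512))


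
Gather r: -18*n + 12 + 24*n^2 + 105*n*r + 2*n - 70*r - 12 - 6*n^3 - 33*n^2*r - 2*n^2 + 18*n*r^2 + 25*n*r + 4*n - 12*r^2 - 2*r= -6*n^3 + 22*n^2 - 12*n + r^2*(18*n - 12) + r*(-33*n^2 + 130*n - 72)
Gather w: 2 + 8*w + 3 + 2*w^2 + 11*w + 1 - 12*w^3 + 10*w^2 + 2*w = -12*w^3 + 12*w^2 + 21*w + 6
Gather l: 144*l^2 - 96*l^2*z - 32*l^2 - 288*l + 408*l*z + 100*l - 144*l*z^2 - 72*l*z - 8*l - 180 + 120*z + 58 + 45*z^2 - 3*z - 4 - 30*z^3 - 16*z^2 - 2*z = l^2*(112 - 96*z) + l*(-144*z^2 + 336*z - 196) - 30*z^3 + 29*z^2 + 115*z - 126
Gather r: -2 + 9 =7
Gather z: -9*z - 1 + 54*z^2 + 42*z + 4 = 54*z^2 + 33*z + 3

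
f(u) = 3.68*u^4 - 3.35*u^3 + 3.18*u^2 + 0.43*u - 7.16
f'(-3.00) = -506.54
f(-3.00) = 408.70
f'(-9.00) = -11601.74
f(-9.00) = 26833.18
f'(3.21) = 404.17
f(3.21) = 306.90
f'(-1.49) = -80.05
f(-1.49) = 28.48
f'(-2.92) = -470.32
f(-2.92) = 369.64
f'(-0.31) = -2.95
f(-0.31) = -6.85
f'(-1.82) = -133.18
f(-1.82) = 63.16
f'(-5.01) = -2134.75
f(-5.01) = 2810.23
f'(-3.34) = -681.39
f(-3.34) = 609.67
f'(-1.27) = -54.01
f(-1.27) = 13.86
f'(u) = 14.72*u^3 - 10.05*u^2 + 6.36*u + 0.43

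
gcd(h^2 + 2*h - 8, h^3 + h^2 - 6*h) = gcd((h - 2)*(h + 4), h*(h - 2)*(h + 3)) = h - 2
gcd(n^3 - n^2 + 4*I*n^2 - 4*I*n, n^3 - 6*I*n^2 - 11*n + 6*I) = 1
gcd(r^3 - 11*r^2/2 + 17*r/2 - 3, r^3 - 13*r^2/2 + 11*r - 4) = r^2 - 5*r/2 + 1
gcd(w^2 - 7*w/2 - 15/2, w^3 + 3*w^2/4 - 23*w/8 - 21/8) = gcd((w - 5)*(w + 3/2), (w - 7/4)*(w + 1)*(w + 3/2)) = w + 3/2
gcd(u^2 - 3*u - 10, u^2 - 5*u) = u - 5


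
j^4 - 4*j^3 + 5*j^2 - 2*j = j*(j - 2)*(j - 1)^2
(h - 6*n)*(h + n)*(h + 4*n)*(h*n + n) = h^4*n - h^3*n^2 + h^3*n - 26*h^2*n^3 - h^2*n^2 - 24*h*n^4 - 26*h*n^3 - 24*n^4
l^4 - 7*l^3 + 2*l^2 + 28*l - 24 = (l - 6)*(l - 2)*(l - 1)*(l + 2)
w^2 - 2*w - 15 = (w - 5)*(w + 3)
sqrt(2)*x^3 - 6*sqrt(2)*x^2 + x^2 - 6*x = x*(x - 6)*(sqrt(2)*x + 1)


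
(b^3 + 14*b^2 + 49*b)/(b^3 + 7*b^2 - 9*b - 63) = b*(b + 7)/(b^2 - 9)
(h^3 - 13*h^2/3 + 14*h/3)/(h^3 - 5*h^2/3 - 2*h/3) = (3*h - 7)/(3*h + 1)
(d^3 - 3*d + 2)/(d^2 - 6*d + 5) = (d^2 + d - 2)/(d - 5)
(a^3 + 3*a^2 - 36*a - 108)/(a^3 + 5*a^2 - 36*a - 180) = (a + 3)/(a + 5)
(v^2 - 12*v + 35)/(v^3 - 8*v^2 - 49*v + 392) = (v - 5)/(v^2 - v - 56)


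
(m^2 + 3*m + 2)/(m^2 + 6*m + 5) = (m + 2)/(m + 5)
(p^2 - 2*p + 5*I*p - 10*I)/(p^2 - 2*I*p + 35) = (p - 2)/(p - 7*I)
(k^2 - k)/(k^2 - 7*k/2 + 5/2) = 2*k/(2*k - 5)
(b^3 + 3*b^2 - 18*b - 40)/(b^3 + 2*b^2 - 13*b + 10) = (b^2 - 2*b - 8)/(b^2 - 3*b + 2)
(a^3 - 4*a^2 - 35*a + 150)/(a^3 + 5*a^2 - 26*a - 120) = (a - 5)/(a + 4)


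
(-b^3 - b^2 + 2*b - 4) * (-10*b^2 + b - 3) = 10*b^5 + 9*b^4 - 18*b^3 + 45*b^2 - 10*b + 12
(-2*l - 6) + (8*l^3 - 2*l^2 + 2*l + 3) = 8*l^3 - 2*l^2 - 3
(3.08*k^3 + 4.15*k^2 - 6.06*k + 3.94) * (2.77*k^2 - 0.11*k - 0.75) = 8.5316*k^5 + 11.1567*k^4 - 19.5527*k^3 + 8.4679*k^2 + 4.1116*k - 2.955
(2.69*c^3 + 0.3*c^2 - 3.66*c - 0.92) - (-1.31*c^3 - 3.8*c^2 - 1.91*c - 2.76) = 4.0*c^3 + 4.1*c^2 - 1.75*c + 1.84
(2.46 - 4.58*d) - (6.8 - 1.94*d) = -2.64*d - 4.34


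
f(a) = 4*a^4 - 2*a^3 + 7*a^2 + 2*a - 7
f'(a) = 16*a^3 - 6*a^2 + 14*a + 2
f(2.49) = 164.27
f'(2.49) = 246.67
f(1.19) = 9.94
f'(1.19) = 37.13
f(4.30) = 1339.54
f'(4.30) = 1223.37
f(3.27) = 461.81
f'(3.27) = 543.08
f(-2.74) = 306.67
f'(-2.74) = -410.54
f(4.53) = 1644.22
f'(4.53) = 1429.65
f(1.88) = 58.18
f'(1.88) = 113.43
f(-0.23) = -7.05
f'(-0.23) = -1.73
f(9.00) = 25364.00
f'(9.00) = 11306.00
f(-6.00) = 5849.00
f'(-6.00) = -3754.00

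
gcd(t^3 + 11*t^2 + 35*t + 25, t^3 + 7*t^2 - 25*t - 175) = t + 5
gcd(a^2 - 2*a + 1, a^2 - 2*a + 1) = a^2 - 2*a + 1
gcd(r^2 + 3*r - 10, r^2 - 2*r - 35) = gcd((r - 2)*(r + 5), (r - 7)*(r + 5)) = r + 5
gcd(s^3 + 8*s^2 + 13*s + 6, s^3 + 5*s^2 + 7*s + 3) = s^2 + 2*s + 1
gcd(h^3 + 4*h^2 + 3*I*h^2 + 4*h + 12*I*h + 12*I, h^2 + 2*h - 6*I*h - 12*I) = h + 2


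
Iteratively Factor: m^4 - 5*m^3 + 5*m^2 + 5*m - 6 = (m - 2)*(m^3 - 3*m^2 - m + 3) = (m - 3)*(m - 2)*(m^2 - 1) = (m - 3)*(m - 2)*(m - 1)*(m + 1)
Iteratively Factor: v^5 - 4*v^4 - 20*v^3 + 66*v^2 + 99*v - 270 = (v - 2)*(v^4 - 2*v^3 - 24*v^2 + 18*v + 135) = (v - 2)*(v + 3)*(v^3 - 5*v^2 - 9*v + 45) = (v - 2)*(v + 3)^2*(v^2 - 8*v + 15) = (v - 3)*(v - 2)*(v + 3)^2*(v - 5)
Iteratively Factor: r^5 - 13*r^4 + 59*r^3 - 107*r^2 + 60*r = (r - 5)*(r^4 - 8*r^3 + 19*r^2 - 12*r) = (r - 5)*(r - 3)*(r^3 - 5*r^2 + 4*r) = (r - 5)*(r - 4)*(r - 3)*(r^2 - r) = r*(r - 5)*(r - 4)*(r - 3)*(r - 1)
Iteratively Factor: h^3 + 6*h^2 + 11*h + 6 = (h + 3)*(h^2 + 3*h + 2) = (h + 2)*(h + 3)*(h + 1)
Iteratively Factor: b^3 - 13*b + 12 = (b + 4)*(b^2 - 4*b + 3) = (b - 1)*(b + 4)*(b - 3)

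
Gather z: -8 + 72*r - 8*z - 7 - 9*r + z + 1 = 63*r - 7*z - 14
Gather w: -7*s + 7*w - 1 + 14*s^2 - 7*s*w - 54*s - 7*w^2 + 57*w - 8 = 14*s^2 - 61*s - 7*w^2 + w*(64 - 7*s) - 9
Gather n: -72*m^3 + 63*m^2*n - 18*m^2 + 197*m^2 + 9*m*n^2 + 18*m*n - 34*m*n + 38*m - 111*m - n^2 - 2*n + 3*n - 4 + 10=-72*m^3 + 179*m^2 - 73*m + n^2*(9*m - 1) + n*(63*m^2 - 16*m + 1) + 6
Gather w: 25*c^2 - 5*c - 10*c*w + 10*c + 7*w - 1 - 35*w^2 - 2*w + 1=25*c^2 + 5*c - 35*w^2 + w*(5 - 10*c)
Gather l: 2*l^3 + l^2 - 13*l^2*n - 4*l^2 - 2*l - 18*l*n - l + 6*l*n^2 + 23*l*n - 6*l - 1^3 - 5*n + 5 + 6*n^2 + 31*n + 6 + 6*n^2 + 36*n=2*l^3 + l^2*(-13*n - 3) + l*(6*n^2 + 5*n - 9) + 12*n^2 + 62*n + 10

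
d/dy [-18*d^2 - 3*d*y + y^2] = -3*d + 2*y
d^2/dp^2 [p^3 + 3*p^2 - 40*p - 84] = 6*p + 6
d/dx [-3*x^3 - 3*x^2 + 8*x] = -9*x^2 - 6*x + 8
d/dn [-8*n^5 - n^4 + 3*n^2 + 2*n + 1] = -40*n^4 - 4*n^3 + 6*n + 2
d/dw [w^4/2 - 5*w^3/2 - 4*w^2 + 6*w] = 2*w^3 - 15*w^2/2 - 8*w + 6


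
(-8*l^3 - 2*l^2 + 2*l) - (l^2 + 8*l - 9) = -8*l^3 - 3*l^2 - 6*l + 9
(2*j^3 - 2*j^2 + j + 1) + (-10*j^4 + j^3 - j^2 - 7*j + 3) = -10*j^4 + 3*j^3 - 3*j^2 - 6*j + 4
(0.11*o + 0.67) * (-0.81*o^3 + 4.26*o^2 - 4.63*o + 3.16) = -0.0891*o^4 - 0.0741000000000001*o^3 + 2.3449*o^2 - 2.7545*o + 2.1172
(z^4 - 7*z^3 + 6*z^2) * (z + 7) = z^5 - 43*z^3 + 42*z^2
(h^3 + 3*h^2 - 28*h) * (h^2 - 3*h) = h^5 - 37*h^3 + 84*h^2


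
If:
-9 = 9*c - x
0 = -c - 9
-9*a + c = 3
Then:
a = -4/3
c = -9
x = -72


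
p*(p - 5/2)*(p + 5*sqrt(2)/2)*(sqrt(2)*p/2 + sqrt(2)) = sqrt(2)*p^4/2 - sqrt(2)*p^3/4 + 5*p^3/2 - 5*sqrt(2)*p^2/2 - 5*p^2/4 - 25*p/2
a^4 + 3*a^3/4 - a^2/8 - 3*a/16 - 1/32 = (a - 1/2)*(a + 1/4)*(a + 1/2)^2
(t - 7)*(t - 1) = t^2 - 8*t + 7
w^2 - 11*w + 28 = (w - 7)*(w - 4)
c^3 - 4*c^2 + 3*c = c*(c - 3)*(c - 1)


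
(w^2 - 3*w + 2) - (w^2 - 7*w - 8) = 4*w + 10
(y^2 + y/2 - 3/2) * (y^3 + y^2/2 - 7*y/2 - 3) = y^5 + y^4 - 19*y^3/4 - 11*y^2/2 + 15*y/4 + 9/2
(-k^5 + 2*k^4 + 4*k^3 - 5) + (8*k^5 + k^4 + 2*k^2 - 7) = 7*k^5 + 3*k^4 + 4*k^3 + 2*k^2 - 12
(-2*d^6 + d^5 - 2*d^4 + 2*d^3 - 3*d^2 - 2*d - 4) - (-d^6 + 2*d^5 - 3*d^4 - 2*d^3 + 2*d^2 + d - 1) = -d^6 - d^5 + d^4 + 4*d^3 - 5*d^2 - 3*d - 3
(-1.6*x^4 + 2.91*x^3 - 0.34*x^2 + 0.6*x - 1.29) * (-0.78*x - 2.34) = 1.248*x^5 + 1.4742*x^4 - 6.5442*x^3 + 0.3276*x^2 - 0.3978*x + 3.0186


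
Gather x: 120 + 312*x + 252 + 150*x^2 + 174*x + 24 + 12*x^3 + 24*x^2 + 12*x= 12*x^3 + 174*x^2 + 498*x + 396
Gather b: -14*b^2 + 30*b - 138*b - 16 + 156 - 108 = -14*b^2 - 108*b + 32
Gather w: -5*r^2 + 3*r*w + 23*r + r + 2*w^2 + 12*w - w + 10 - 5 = -5*r^2 + 24*r + 2*w^2 + w*(3*r + 11) + 5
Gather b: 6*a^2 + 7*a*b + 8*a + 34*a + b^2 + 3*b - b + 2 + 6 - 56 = 6*a^2 + 42*a + b^2 + b*(7*a + 2) - 48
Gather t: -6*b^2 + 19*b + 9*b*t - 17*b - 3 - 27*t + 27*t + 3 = -6*b^2 + 9*b*t + 2*b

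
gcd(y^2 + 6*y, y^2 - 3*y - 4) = 1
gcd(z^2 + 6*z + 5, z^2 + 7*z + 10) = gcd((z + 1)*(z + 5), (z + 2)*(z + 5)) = z + 5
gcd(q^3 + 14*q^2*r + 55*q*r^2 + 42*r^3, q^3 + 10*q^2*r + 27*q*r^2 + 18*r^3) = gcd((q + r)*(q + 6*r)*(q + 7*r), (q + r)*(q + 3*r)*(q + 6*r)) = q^2 + 7*q*r + 6*r^2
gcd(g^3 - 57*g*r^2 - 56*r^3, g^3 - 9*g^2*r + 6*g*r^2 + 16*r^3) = -g^2 + 7*g*r + 8*r^2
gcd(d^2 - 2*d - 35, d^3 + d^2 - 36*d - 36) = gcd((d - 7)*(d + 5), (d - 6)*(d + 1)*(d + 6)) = 1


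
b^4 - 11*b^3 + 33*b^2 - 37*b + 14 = (b - 7)*(b - 2)*(b - 1)^2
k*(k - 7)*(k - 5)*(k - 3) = k^4 - 15*k^3 + 71*k^2 - 105*k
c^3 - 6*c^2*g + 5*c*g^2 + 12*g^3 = (c - 4*g)*(c - 3*g)*(c + g)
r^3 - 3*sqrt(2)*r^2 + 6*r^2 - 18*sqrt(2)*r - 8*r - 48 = (r + 6)*(r - 4*sqrt(2))*(r + sqrt(2))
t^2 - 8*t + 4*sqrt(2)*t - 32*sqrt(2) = (t - 8)*(t + 4*sqrt(2))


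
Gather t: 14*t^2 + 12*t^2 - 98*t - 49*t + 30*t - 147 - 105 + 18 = 26*t^2 - 117*t - 234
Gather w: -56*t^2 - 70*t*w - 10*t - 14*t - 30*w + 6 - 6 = -56*t^2 - 24*t + w*(-70*t - 30)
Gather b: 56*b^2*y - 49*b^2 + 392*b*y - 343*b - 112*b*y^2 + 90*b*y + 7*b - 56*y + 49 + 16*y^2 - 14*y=b^2*(56*y - 49) + b*(-112*y^2 + 482*y - 336) + 16*y^2 - 70*y + 49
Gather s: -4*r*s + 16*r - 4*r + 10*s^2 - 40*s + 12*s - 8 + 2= 12*r + 10*s^2 + s*(-4*r - 28) - 6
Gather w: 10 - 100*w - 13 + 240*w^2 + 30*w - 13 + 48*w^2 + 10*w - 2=288*w^2 - 60*w - 18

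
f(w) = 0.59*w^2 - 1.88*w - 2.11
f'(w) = 1.18*w - 1.88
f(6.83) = 12.57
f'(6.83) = 6.18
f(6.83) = 12.57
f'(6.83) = 6.18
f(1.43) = -3.59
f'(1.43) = -0.19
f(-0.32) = -1.45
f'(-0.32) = -2.26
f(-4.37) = 17.37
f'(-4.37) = -7.04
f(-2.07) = 4.31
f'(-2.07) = -4.32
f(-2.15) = 4.66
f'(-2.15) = -4.42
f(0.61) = -3.04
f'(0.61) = -1.16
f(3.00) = -2.44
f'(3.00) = 1.66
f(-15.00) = 158.84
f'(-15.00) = -19.58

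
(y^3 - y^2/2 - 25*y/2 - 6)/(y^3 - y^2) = (2*y^3 - y^2 - 25*y - 12)/(2*y^2*(y - 1))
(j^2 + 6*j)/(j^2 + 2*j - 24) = j/(j - 4)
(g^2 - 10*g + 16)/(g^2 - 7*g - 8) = (g - 2)/(g + 1)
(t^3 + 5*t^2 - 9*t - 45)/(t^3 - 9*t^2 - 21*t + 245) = (t^2 - 9)/(t^2 - 14*t + 49)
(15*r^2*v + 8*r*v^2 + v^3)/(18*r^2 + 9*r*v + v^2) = v*(5*r + v)/(6*r + v)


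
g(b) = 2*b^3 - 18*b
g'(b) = 6*b^2 - 18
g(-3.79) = -40.66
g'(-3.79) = 68.18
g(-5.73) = -273.13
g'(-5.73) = 179.00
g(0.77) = -12.95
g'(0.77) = -14.44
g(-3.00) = 0.00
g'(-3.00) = 36.00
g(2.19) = -18.41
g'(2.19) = 10.78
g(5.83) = 291.37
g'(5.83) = 185.93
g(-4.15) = -68.25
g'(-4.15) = 85.34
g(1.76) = -20.78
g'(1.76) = 0.59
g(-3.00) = 0.00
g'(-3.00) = 36.00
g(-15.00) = -6480.00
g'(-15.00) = 1332.00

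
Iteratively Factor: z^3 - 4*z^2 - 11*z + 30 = (z + 3)*(z^2 - 7*z + 10) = (z - 2)*(z + 3)*(z - 5)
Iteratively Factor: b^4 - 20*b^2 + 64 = (b - 2)*(b^3 + 2*b^2 - 16*b - 32) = (b - 2)*(b + 2)*(b^2 - 16) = (b - 2)*(b + 2)*(b + 4)*(b - 4)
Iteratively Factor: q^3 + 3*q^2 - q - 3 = (q + 3)*(q^2 - 1) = (q - 1)*(q + 3)*(q + 1)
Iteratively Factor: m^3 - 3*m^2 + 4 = (m - 2)*(m^2 - m - 2) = (m - 2)*(m + 1)*(m - 2)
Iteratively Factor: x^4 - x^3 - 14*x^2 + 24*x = (x + 4)*(x^3 - 5*x^2 + 6*x) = x*(x + 4)*(x^2 - 5*x + 6) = x*(x - 3)*(x + 4)*(x - 2)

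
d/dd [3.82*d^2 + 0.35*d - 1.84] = 7.64*d + 0.35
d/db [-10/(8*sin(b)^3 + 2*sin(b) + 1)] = 20*(12*sin(b)^2 + 1)*cos(b)/(8*sin(b)^3 + 2*sin(b) + 1)^2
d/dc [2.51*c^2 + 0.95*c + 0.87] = 5.02*c + 0.95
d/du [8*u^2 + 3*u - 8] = 16*u + 3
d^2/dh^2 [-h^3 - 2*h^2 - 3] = -6*h - 4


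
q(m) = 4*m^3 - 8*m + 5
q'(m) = 12*m^2 - 8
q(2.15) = 27.55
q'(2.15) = 47.47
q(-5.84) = -744.99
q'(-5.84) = 401.27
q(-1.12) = 8.34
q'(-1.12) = 7.05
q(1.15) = 1.88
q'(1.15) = 7.87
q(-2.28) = -24.17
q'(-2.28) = 54.38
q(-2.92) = -71.23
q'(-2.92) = 94.32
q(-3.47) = -134.37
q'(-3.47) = 136.49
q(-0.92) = 9.25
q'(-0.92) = 2.16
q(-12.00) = -6811.00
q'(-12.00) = 1720.00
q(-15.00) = -13375.00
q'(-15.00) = 2692.00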